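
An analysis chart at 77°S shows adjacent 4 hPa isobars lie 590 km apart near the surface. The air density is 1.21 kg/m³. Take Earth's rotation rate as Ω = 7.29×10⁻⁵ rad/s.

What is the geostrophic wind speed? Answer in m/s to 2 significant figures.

Coriolis parameter at 77°S:
f = 2Ω sin φ = 2 × 7.29×10⁻⁵ × sin 77° = 1.42×10⁻⁴ s⁻¹
Pressure gradient: |∂P/∂n| = 400 Pa / 590000 m = 6.78×10⁻⁴ Pa/m
Geostrophic balance (pressure-gradient force = Coriolis force):
V_g = (1/(fρ)) |∂P/∂n| = 6.78×10⁻⁴ / (1.42×10⁻⁴ × 1.21) = 3.94 m/s

3.9 m/s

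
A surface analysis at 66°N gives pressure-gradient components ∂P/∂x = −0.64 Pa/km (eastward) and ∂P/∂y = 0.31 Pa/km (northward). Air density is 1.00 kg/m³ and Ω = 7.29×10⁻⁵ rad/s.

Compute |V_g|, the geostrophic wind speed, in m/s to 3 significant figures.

Coriolis parameter at 66°N:
f = 2Ω sin φ = 2 × 7.29×10⁻⁵ × sin 66° = 1.33×10⁻⁴ s⁻¹
Component geostrophic relations (x east, y north):
u_g = −(1/(fρ)) ∂P/∂y,  v_g = (1/(fρ)) ∂P/∂x
u_g = −(0.31×10⁻³)/(1.33×10⁻⁴ × 1.00) = −2.33 m/s;  v_g = (−0.64×10⁻³)/(1.33×10⁻⁴ × 1.00) = −4.80 m/s
|V_g| = √(u_g² + v_g²) = 5.34 m/s

5.34 m/s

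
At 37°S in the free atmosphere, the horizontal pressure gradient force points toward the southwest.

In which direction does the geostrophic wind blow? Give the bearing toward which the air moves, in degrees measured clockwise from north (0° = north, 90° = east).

The pressure-gradient force points toward the southwest (bearing 225°).
Geostrophic balance: in the Southern Hemisphere the Coriolis force deflects motion to the left, so the geostrophic wind blows 90° to the left of the pressure-gradient force (low pressure on the right).
Rotating 225° by 90° counterclockwise gives 135° — the wind blows toward the southeast.

135°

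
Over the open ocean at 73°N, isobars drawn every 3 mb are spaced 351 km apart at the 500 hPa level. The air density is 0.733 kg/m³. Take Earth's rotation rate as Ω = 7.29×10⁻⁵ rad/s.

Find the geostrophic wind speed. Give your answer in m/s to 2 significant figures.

8.4 m/s

Coriolis parameter at 73°N:
f = 2Ω sin φ = 2 × 7.29×10⁻⁵ × sin 73° = 1.39×10⁻⁴ s⁻¹
Pressure gradient: |∂P/∂n| = 300 Pa / 351000 m = 8.55×10⁻⁴ Pa/m
Geostrophic balance (pressure-gradient force = Coriolis force):
V_g = (1/(fρ)) |∂P/∂n| = 8.55×10⁻⁴ / (1.39×10⁻⁴ × 0.733) = 8.36 m/s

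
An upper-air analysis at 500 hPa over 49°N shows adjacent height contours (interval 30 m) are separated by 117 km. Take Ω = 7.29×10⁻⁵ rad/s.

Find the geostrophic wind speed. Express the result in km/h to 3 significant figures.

Coriolis parameter at 49°N:
f = 2Ω sin φ = 2 × 7.29×10⁻⁵ × sin 49° = 1.10×10⁻⁴ s⁻¹
Height gradient: |∂Z/∂n| = 30 m / 117000 m = 2.56×10⁻⁴
On a pressure surface, geostrophic balance gives V_g = (g/f)|∂Z/∂n|:
V_g = 9.81 × 2.56×10⁻⁴ / 1.10×10⁻⁴ = 22.9 m/s
Converting: 22.9 m/s × 3.6 = 82.3 km/h

82.3 km/h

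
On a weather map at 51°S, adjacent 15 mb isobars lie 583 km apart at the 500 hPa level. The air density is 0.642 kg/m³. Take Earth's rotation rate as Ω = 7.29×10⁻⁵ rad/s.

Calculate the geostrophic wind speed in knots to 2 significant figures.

69 knots

Coriolis parameter at 51°S:
f = 2Ω sin φ = 2 × 7.29×10⁻⁵ × sin 51° = 1.13×10⁻⁴ s⁻¹
Pressure gradient: |∂P/∂n| = 1500 Pa / 583000 m = 2.57×10⁻³ Pa/m
Geostrophic balance (pressure-gradient force = Coriolis force):
V_g = (1/(fρ)) |∂P/∂n| = 2.57×10⁻³ / (1.13×10⁻⁴ × 0.642) = 35.4 m/s
Converting: 35.4 m/s × 1.944 = 69 knots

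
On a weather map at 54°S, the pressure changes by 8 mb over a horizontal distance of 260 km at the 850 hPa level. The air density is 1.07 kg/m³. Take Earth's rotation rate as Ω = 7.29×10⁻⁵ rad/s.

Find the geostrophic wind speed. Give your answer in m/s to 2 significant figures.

Coriolis parameter at 54°S:
f = 2Ω sin φ = 2 × 7.29×10⁻⁵ × sin 54° = 1.18×10⁻⁴ s⁻¹
Pressure gradient: |∂P/∂n| = 800 Pa / 260000 m = 3.08×10⁻³ Pa/m
Geostrophic balance (pressure-gradient force = Coriolis force):
V_g = (1/(fρ)) |∂P/∂n| = 3.08×10⁻³ / (1.18×10⁻⁴ × 1.07) = 24.4 m/s

24 m/s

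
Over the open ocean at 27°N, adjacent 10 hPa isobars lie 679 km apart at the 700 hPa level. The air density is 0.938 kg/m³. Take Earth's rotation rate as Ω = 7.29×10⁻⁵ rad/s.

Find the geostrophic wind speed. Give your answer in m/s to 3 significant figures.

Coriolis parameter at 27°N:
f = 2Ω sin φ = 2 × 7.29×10⁻⁵ × sin 27° = 6.62×10⁻⁵ s⁻¹
Pressure gradient: |∂P/∂n| = 1000 Pa / 679000 m = 1.47×10⁻³ Pa/m
Geostrophic balance (pressure-gradient force = Coriolis force):
V_g = (1/(fρ)) |∂P/∂n| = 1.47×10⁻³ / (6.62×10⁻⁵ × 0.938) = 23.7 m/s

23.7 m/s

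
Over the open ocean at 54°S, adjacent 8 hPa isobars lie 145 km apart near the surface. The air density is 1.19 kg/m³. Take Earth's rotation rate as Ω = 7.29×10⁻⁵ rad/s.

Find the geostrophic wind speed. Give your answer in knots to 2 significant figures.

76 knots

Coriolis parameter at 54°S:
f = 2Ω sin φ = 2 × 7.29×10⁻⁵ × sin 54° = 1.18×10⁻⁴ s⁻¹
Pressure gradient: |∂P/∂n| = 800 Pa / 145000 m = 5.52×10⁻³ Pa/m
Geostrophic balance (pressure-gradient force = Coriolis force):
V_g = (1/(fρ)) |∂P/∂n| = 5.52×10⁻³ / (1.18×10⁻⁴ × 1.19) = 39.3 m/s
Converting: 39.3 m/s × 1.944 = 76 knots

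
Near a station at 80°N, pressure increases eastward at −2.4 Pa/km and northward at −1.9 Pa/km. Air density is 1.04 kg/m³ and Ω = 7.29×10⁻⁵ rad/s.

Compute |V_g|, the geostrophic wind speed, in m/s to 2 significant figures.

20 m/s

Coriolis parameter at 80°N:
f = 2Ω sin φ = 2 × 7.29×10⁻⁵ × sin 80° = 1.44×10⁻⁴ s⁻¹
Component geostrophic relations (x east, y north):
u_g = −(1/(fρ)) ∂P/∂y,  v_g = (1/(fρ)) ∂P/∂x
u_g = −(−1.9×10⁻³)/(1.44×10⁻⁴ × 1.04) = 12.7 m/s;  v_g = (−2.4×10⁻³)/(1.44×10⁻⁴ × 1.04) = −16.1 m/s
|V_g| = √(u_g² + v_g²) = 20.5 m/s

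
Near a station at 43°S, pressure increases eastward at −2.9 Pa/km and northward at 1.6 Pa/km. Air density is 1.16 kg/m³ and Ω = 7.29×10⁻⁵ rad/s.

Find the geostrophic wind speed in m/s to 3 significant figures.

28.7 m/s

Coriolis parameter at 43°S:
f = 2Ω sin φ = 2 × 7.29×10⁻⁵ × sin 43° = 9.94×10⁻⁵ s⁻¹
In the Southern Hemisphere f is negative: f = −9.94×10⁻⁵ s⁻¹.
Component geostrophic relations (x east, y north):
u_g = −(1/(fρ)) ∂P/∂y,  v_g = (1/(fρ)) ∂P/∂x
u_g = −(1.6×10⁻³)/(−9.94×10⁻⁵ × 1.16) = 13.9 m/s;  v_g = (−2.9×10⁻³)/(−9.94×10⁻⁵ × 1.16) = 25.1 m/s
|V_g| = √(u_g² + v_g²) = 28.7 m/s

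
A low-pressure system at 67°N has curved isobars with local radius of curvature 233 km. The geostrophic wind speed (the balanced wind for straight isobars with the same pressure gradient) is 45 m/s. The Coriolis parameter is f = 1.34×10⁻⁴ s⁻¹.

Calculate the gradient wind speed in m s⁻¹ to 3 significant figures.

Around a low, centrifugal force acts outward with Coriolis, so pressure-gradient force balances both:
(1/ρ)|∂P/∂n| = fV + V²/R  →  V² + fR·V − fR·V_g = 0
With fR = 1.34×10⁻⁴ × 233×10³ m = 31.2 m/s:
V = [−fR + √((fR)² + 4 fR V_g)]/2 = [−31.2 + √(31.2² + 4×31.2×45)]/2 = 25 m/s
Subgeostrophic (V < V_g = 45 m/s), as expected around a low.

25.0 m s⁻¹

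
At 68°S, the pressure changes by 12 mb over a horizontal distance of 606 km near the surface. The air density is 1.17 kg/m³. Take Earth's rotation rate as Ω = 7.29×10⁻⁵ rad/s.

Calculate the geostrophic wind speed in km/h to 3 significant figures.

45.1 km/h

Coriolis parameter at 68°S:
f = 2Ω sin φ = 2 × 7.29×10⁻⁵ × sin 68° = 1.35×10⁻⁴ s⁻¹
Pressure gradient: |∂P/∂n| = 1200 Pa / 606000 m = 1.98×10⁻³ Pa/m
Geostrophic balance (pressure-gradient force = Coriolis force):
V_g = (1/(fρ)) |∂P/∂n| = 1.98×10⁻³ / (1.35×10⁻⁴ × 1.17) = 12.5 m/s
Converting: 12.5 m/s × 3.6 = 45.1 km/h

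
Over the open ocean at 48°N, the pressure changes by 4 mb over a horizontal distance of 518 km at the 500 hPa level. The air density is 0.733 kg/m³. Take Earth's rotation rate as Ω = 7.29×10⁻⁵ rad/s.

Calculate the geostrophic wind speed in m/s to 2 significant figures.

Coriolis parameter at 48°N:
f = 2Ω sin φ = 2 × 7.29×10⁻⁵ × sin 48° = 1.08×10⁻⁴ s⁻¹
Pressure gradient: |∂P/∂n| = 400 Pa / 518000 m = 7.72×10⁻⁴ Pa/m
Geostrophic balance (pressure-gradient force = Coriolis force):
V_g = (1/(fρ)) |∂P/∂n| = 7.72×10⁻⁴ / (1.08×10⁻⁴ × 0.733) = 9.72 m/s

9.7 m/s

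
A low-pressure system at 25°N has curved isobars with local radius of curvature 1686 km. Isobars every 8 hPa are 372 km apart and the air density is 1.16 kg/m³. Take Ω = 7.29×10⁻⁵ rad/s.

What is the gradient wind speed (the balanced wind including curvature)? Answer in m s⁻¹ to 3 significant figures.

Coriolis parameter at 25°N:
f = 2Ω sin φ = 2 × 7.29×10⁻⁵ × sin 25° = 6.16×10⁻⁵ s⁻¹
Pressure gradient: |∂P/∂n| = 800 Pa / 372000 m = 2.15×10⁻³ Pa/m
Geostrophic speed: V_g = |∂P/∂n|/(fρ) = 2.15×10⁻³/(6.16×10⁻⁵ × 1.16) = 30.1 m/s
Around a low, centrifugal force acts outward with Coriolis, so pressure-gradient force balances both:
(1/ρ)|∂P/∂n| = fV + V²/R  →  V² + fR·V − fR·V_g = 0
With fR = 6.16×10⁻⁵ × 1686×10³ m = 104 m/s:
V = [−fR + √((fR)² + 4 fR V_g)]/2 = [−104 + √(104² + 4×104×30.1)]/2 = 24.4 m/s
Subgeostrophic (V < V_g = 30.1 m/s), as expected around a low.

24.4 m s⁻¹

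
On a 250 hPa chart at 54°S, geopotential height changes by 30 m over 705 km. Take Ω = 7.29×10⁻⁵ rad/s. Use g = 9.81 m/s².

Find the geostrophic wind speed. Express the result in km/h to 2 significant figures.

Coriolis parameter at 54°S:
f = 2Ω sin φ = 2 × 7.29×10⁻⁵ × sin 54° = 1.18×10⁻⁴ s⁻¹
Height gradient: |∂Z/∂n| = 30 m / 705000 m = 4.26×10⁻⁵
On a pressure surface, geostrophic balance gives V_g = (g/f)|∂Z/∂n|:
V_g = 9.81 × 4.26×10⁻⁵ / 1.18×10⁻⁴ = 3.54 m/s
Converting: 3.54 m/s × 3.6 = 13 km/h

13 km/h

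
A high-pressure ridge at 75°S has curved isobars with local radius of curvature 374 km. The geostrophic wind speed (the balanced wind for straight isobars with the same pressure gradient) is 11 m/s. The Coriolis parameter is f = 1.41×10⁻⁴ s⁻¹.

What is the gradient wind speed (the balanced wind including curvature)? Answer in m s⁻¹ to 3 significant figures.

Around a high, pressure-gradient force acts outward with centrifugal, so Coriolis balances both:
fV = (1/ρ)|∂P/∂n| + V²/R  →  V² − fR·V + fR·V_g = 0
With fR = 1.41×10⁻⁴ × 374×10³ m = 52.7 m/s:
V = [fR − √((fR)² − 4 fR V_g)]/2 = [52.7 − √(52.7² − 4×52.7×11)]/2 = 15.6 m/s
Supergeostrophic (V > V_g = 11 m/s), as expected around a high.

15.6 m s⁻¹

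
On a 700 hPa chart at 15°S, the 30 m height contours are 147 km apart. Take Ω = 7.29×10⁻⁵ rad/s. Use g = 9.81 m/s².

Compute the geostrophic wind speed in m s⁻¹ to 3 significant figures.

53.1 m s⁻¹

Coriolis parameter at 15°S:
f = 2Ω sin φ = 2 × 7.29×10⁻⁵ × sin 15° = 3.77×10⁻⁵ s⁻¹
Height gradient: |∂Z/∂n| = 30 m / 147000 m = 2.04×10⁻⁴
On a pressure surface, geostrophic balance gives V_g = (g/f)|∂Z/∂n|:
V_g = 9.81 × 2.04×10⁻⁴ / 3.77×10⁻⁵ = 53.1 m/s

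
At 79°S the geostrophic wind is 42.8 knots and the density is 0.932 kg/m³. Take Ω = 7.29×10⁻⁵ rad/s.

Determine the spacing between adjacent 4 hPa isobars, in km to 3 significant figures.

Coriolis parameter at 79°S:
f = 2Ω sin φ = 2 × 7.29×10⁻⁵ × sin 79° = 1.43×10⁻⁴ s⁻¹
Wind speed in SI: 42.8 knots = 22.0 m/s
Geostrophic balance rearranged: |∂P/∂n| = f ρ V_g
|∂P/∂n| = 1.43×10⁻⁴ × 0.932 × 22.0 = 2.94×10⁻³ Pa/m
Isobar spacing: Δn = ΔP/|∂P/∂n| = 400 Pa / 2.94×10⁻³ Pa/m = 136194 m ≈ 136 km

136 km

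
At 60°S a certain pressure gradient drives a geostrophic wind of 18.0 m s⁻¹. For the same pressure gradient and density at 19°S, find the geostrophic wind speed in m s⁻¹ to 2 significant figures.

With the same pressure gradient and density, V_g ∝ 1/f ∝ 1/sin φ.
V₂ = V₁ · sin φ₁ / sin φ₂ = 18.0 × sin 60° / sin 19°
V₂ = 18.0 × 0.8660/0.3256 = 48 m s⁻¹

48 m s⁻¹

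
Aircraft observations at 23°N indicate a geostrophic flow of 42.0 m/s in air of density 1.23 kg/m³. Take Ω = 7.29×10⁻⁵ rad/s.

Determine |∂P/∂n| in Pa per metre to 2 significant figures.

Coriolis parameter at 23°N:
f = 2Ω sin φ = 2 × 7.29×10⁻⁵ × sin 23° = 5.70×10⁻⁵ s⁻¹
Geostrophic balance rearranged: |∂P/∂n| = f ρ V_g
|∂P/∂n| = 5.70×10⁻⁵ × 1.23 × 42.0 = 2.94×10⁻³ Pa/m

2.9×10⁻³ Pa/m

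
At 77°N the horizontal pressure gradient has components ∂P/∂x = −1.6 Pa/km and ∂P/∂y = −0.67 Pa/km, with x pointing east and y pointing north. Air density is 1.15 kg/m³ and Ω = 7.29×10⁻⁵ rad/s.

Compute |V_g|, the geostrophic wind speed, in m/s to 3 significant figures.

Coriolis parameter at 77°N:
f = 2Ω sin φ = 2 × 7.29×10⁻⁵ × sin 77° = 1.42×10⁻⁴ s⁻¹
Component geostrophic relations (x east, y north):
u_g = −(1/(fρ)) ∂P/∂y,  v_g = (1/(fρ)) ∂P/∂x
u_g = −(−0.67×10⁻³)/(1.42×10⁻⁴ × 1.15) = 4.10 m/s;  v_g = (−1.6×10⁻³)/(1.42×10⁻⁴ × 1.15) = −9.79 m/s
|V_g| = √(u_g² + v_g²) = 10.6 m/s

10.6 m/s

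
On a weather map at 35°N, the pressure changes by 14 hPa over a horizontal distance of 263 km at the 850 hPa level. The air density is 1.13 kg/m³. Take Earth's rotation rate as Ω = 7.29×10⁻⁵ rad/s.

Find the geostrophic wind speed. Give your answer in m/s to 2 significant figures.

56 m/s

Coriolis parameter at 35°N:
f = 2Ω sin φ = 2 × 7.29×10⁻⁵ × sin 35° = 8.36×10⁻⁵ s⁻¹
Pressure gradient: |∂P/∂n| = 1400 Pa / 263000 m = 5.32×10⁻³ Pa/m
Geostrophic balance (pressure-gradient force = Coriolis force):
V_g = (1/(fρ)) |∂P/∂n| = 5.32×10⁻³ / (8.36×10⁻⁵ × 1.13) = 56.3 m/s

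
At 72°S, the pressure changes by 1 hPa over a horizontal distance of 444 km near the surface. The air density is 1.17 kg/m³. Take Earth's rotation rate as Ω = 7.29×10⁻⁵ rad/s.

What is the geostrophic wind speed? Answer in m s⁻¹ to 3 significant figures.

1.39 m s⁻¹

Coriolis parameter at 72°S:
f = 2Ω sin φ = 2 × 7.29×10⁻⁵ × sin 72° = 1.39×10⁻⁴ s⁻¹
Pressure gradient: |∂P/∂n| = 100 Pa / 444000 m = 2.25×10⁻⁴ Pa/m
Geostrophic balance (pressure-gradient force = Coriolis force):
V_g = (1/(fρ)) |∂P/∂n| = 2.25×10⁻⁴ / (1.39×10⁻⁴ × 1.17) = 1.39 m/s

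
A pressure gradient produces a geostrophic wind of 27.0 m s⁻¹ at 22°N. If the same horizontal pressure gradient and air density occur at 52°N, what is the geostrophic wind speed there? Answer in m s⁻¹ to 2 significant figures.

With the same pressure gradient and density, V_g ∝ 1/f ∝ 1/sin φ.
V₂ = V₁ · sin φ₁ / sin φ₂ = 27.0 × sin 22° / sin 52°
V₂ = 27.0 × 0.3746/0.7880 = 13 m s⁻¹

13 m s⁻¹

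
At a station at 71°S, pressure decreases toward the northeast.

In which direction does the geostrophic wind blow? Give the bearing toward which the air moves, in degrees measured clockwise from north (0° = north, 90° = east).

315°

The pressure-gradient force points toward the northeast (bearing 045°).
Geostrophic balance: in the Southern Hemisphere the Coriolis force deflects motion to the left, so the geostrophic wind blows 90° to the left of the pressure-gradient force (low pressure on the right).
Rotating 045° by 90° counterclockwise gives 315° — the wind blows toward the northwest.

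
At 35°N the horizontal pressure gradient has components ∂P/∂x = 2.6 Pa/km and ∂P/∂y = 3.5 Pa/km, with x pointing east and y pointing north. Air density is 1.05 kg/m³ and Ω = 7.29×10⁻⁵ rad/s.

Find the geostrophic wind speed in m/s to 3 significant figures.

49.7 m/s

Coriolis parameter at 35°N:
f = 2Ω sin φ = 2 × 7.29×10⁻⁵ × sin 35° = 8.36×10⁻⁵ s⁻¹
Component geostrophic relations (x east, y north):
u_g = −(1/(fρ)) ∂P/∂y,  v_g = (1/(fρ)) ∂P/∂x
u_g = −(3.5×10⁻³)/(8.36×10⁻⁵ × 1.05) = −39.9 m/s;  v_g = (2.6×10⁻³)/(8.36×10⁻⁵ × 1.05) = 29.6 m/s
|V_g| = √(u_g² + v_g²) = 49.7 m/s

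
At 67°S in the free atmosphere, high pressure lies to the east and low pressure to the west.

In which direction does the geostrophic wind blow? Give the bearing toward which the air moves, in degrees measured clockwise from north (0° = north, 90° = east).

The pressure-gradient force points toward the west (bearing 270°).
Geostrophic balance: in the Southern Hemisphere the Coriolis force deflects motion to the left, so the geostrophic wind blows 90° to the left of the pressure-gradient force (low pressure on the right).
Rotating 270° by 90° counterclockwise gives 180° — the wind blows toward the south.

180°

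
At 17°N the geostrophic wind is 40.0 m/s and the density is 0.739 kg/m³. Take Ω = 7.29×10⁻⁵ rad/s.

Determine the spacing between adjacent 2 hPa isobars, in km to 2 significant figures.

160 km

Coriolis parameter at 17°N:
f = 2Ω sin φ = 2 × 7.29×10⁻⁵ × sin 17° = 4.26×10⁻⁵ s⁻¹
Geostrophic balance rearranged: |∂P/∂n| = f ρ V_g
|∂P/∂n| = 4.26×10⁻⁵ × 0.739 × 40.0 = 1.26×10⁻³ Pa/m
Isobar spacing: Δn = ΔP/|∂P/∂n| = 200 Pa / 1.26×10⁻³ Pa/m = 158720 m ≈ 160 km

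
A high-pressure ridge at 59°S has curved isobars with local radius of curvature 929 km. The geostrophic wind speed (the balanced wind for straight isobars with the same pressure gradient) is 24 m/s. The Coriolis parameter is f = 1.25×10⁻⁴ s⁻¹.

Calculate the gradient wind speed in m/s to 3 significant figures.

33.9 m/s

Around a high, pressure-gradient force acts outward with centrifugal, so Coriolis balances both:
fV = (1/ρ)|∂P/∂n| + V²/R  →  V² − fR·V + fR·V_g = 0
With fR = 1.25×10⁻⁴ × 929×10³ m = 116 m/s:
V = [fR − √((fR)² − 4 fR V_g)]/2 = [116 − √(116² − 4×116×24)]/2 = 33.9 m/s
Supergeostrophic (V > V_g = 24 m/s), as expected around a high.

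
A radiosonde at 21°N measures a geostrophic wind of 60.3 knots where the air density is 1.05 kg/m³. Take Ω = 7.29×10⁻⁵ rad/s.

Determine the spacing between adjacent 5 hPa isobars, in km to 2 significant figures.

Coriolis parameter at 21°N:
f = 2Ω sin φ = 2 × 7.29×10⁻⁵ × sin 21° = 5.23×10⁻⁵ s⁻¹
Wind speed in SI: 60.3 knots = 31.0 m/s
Geostrophic balance rearranged: |∂P/∂n| = f ρ V_g
|∂P/∂n| = 5.23×10⁻⁵ × 1.05 × 31.0 = 1.70×10⁻³ Pa/m
Isobar spacing: Δn = ΔP/|∂P/∂n| = 500 Pa / 1.70×10⁻³ Pa/m = 293791 m ≈ 290 km

290 km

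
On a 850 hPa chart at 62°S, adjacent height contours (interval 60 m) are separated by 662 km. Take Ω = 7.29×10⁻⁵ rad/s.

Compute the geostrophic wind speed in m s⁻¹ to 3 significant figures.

Coriolis parameter at 62°S:
f = 2Ω sin φ = 2 × 7.29×10⁻⁵ × sin 62° = 1.29×10⁻⁴ s⁻¹
Height gradient: |∂Z/∂n| = 60 m / 662000 m = 9.06×10⁻⁵
On a pressure surface, geostrophic balance gives V_g = (g/f)|∂Z/∂n|:
V_g = 9.81 × 9.06×10⁻⁵ / 1.29×10⁻⁴ = 6.91 m/s

6.91 m s⁻¹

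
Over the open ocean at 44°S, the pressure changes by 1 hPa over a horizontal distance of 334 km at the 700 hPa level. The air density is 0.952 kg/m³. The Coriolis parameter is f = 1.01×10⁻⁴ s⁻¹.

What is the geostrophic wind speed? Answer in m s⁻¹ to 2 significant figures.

3.1 m s⁻¹

Pressure gradient: |∂P/∂n| = 100 Pa / 334000 m = 2.99×10⁻⁴ Pa/m
Geostrophic balance (pressure-gradient force = Coriolis force):
V_g = (1/(fρ)) |∂P/∂n| = 2.99×10⁻⁴ / (1.01×10⁻⁴ × 0.952) = 3.11 m/s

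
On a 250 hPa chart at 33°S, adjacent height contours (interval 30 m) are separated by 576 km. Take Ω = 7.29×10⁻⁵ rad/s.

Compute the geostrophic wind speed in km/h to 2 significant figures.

Coriolis parameter at 33°S:
f = 2Ω sin φ = 2 × 7.29×10⁻⁵ × sin 33° = 7.94×10⁻⁵ s⁻¹
Height gradient: |∂Z/∂n| = 30 m / 576000 m = 5.21×10⁻⁵
On a pressure surface, geostrophic balance gives V_g = (g/f)|∂Z/∂n|:
V_g = 9.81 × 5.21×10⁻⁵ / 7.94×10⁻⁵ = 6.43 m/s
Converting: 6.43 m/s × 3.6 = 23 km/h

23 km/h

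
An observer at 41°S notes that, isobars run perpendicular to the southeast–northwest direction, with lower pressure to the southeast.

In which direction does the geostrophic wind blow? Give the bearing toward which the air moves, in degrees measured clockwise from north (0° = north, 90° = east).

The pressure-gradient force points toward the southeast (bearing 135°).
Geostrophic balance: in the Southern Hemisphere the Coriolis force deflects motion to the left, so the geostrophic wind blows 90° to the left of the pressure-gradient force (low pressure on the right).
Rotating 135° by 90° counterclockwise gives 045° — the wind blows toward the northeast.

045°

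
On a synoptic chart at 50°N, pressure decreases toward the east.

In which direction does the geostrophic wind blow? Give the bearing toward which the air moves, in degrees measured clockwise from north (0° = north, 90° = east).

180°

The pressure-gradient force points toward the east (bearing 090°).
Geostrophic balance: in the Northern Hemisphere the Coriolis force deflects motion to the right, so the geostrophic wind blows 90° to the right of the pressure-gradient force (low pressure on the left).
Rotating 090° by 90° clockwise gives 180° — the wind blows toward the south.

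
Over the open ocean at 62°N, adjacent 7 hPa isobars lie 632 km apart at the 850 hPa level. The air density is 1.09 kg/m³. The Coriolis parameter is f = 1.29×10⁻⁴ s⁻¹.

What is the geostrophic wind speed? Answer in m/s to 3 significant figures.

7.88 m/s

Pressure gradient: |∂P/∂n| = 700 Pa / 632000 m = 1.11×10⁻³ Pa/m
Geostrophic balance (pressure-gradient force = Coriolis force):
V_g = (1/(fρ)) |∂P/∂n| = 1.11×10⁻³ / (1.29×10⁻⁴ × 1.09) = 7.88 m/s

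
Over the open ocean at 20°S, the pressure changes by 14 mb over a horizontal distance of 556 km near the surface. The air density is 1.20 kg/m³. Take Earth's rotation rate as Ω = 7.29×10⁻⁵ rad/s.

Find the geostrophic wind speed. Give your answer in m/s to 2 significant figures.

Coriolis parameter at 20°S:
f = 2Ω sin φ = 2 × 7.29×10⁻⁵ × sin 20° = 4.99×10⁻⁵ s⁻¹
Pressure gradient: |∂P/∂n| = 1400 Pa / 556000 m = 2.52×10⁻³ Pa/m
Geostrophic balance (pressure-gradient force = Coriolis force):
V_g = (1/(fρ)) |∂P/∂n| = 2.52×10⁻³ / (4.99×10⁻⁵ × 1.20) = 42.1 m/s

42 m/s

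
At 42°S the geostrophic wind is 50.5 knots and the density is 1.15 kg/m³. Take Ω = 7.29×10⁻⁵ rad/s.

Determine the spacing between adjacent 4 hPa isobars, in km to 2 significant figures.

140 km

Coriolis parameter at 42°S:
f = 2Ω sin φ = 2 × 7.29×10⁻⁵ × sin 42° = 9.76×10⁻⁵ s⁻¹
Wind speed in SI: 50.5 knots = 26.0 m/s
Geostrophic balance rearranged: |∂P/∂n| = f ρ V_g
|∂P/∂n| = 9.76×10⁻⁵ × 1.15 × 26.0 = 2.91×10⁻³ Pa/m
Isobar spacing: Δn = ΔP/|∂P/∂n| = 400 Pa / 2.91×10⁻³ Pa/m = 137235 m ≈ 140 km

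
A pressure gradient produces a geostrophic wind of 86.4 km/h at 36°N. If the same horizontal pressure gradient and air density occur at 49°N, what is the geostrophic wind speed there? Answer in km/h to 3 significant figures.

With the same pressure gradient and density, V_g ∝ 1/f ∝ 1/sin φ.
V₂ = V₁ · sin φ₁ / sin φ₂ = 86.4 × sin 36° / sin 49°
V₂ = 86.4 × 0.5878/0.7547 = 67.3 km/h

67.3 km/h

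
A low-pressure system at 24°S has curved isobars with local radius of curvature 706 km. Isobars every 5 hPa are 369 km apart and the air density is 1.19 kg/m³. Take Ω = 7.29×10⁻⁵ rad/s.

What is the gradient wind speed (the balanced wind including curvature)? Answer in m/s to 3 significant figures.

14.3 m/s

Coriolis parameter at 24°S:
f = 2Ω sin φ = 2 × 7.29×10⁻⁵ × sin 24° = 5.93×10⁻⁵ s⁻¹
Pressure gradient: |∂P/∂n| = 500 Pa / 369000 m = 1.36×10⁻³ Pa/m
Geostrophic speed: V_g = |∂P/∂n|/(fρ) = 1.36×10⁻³/(5.93×10⁻⁵ × 1.19) = 19.2 m/s
Around a low, centrifugal force acts outward with Coriolis, so pressure-gradient force balances both:
(1/ρ)|∂P/∂n| = fV + V²/R  →  V² + fR·V − fR·V_g = 0
With fR = 5.93×10⁻⁵ × 706×10³ m = 41.9 m/s:
V = [−fR + √((fR)² + 4 fR V_g)]/2 = [−41.9 + √(41.9² + 4×41.9×19.2)]/2 = 14.3 m/s
Subgeostrophic (V < V_g = 19.2 m/s), as expected around a low.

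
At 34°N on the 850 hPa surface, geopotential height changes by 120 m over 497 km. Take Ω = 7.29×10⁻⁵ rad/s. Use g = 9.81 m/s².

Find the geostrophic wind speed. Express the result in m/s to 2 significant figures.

29 m/s

Coriolis parameter at 34°N:
f = 2Ω sin φ = 2 × 7.29×10⁻⁵ × sin 34° = 8.15×10⁻⁵ s⁻¹
Height gradient: |∂Z/∂n| = 120 m / 497000 m = 2.41×10⁻⁴
On a pressure surface, geostrophic balance gives V_g = (g/f)|∂Z/∂n|:
V_g = 9.81 × 2.41×10⁻⁴ / 8.15×10⁻⁵ = 29.1 m/s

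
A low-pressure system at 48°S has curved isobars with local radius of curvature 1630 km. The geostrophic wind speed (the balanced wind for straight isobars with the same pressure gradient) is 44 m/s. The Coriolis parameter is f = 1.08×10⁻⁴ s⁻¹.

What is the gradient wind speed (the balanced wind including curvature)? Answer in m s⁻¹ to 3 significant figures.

36.5 m s⁻¹

Around a low, centrifugal force acts outward with Coriolis, so pressure-gradient force balances both:
(1/ρ)|∂P/∂n| = fV + V²/R  →  V² + fR·V − fR·V_g = 0
With fR = 1.08×10⁻⁴ × 1630×10³ m = 176 m/s:
V = [−fR + √((fR)² + 4 fR V_g)]/2 = [−176 + √(176² + 4×176×44)]/2 = 36.5 m/s
Subgeostrophic (V < V_g = 44 m/s), as expected around a low.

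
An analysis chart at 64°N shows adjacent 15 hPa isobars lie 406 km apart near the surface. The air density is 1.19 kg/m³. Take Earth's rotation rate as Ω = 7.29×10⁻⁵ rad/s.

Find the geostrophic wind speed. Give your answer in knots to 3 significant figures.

Coriolis parameter at 64°N:
f = 2Ω sin φ = 2 × 7.29×10⁻⁵ × sin 64° = 1.31×10⁻⁴ s⁻¹
Pressure gradient: |∂P/∂n| = 1500 Pa / 406000 m = 3.69×10⁻³ Pa/m
Geostrophic balance (pressure-gradient force = Coriolis force):
V_g = (1/(fρ)) |∂P/∂n| = 3.69×10⁻³ / (1.31×10⁻⁴ × 1.19) = 23.7 m/s
Converting: 23.7 m/s × 1.944 = 46.1 knots

46.1 knots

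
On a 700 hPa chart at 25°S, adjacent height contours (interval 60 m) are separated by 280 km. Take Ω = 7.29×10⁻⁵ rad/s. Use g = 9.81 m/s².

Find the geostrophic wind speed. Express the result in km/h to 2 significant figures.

Coriolis parameter at 25°S:
f = 2Ω sin φ = 2 × 7.29×10⁻⁵ × sin 25° = 6.16×10⁻⁵ s⁻¹
Height gradient: |∂Z/∂n| = 60 m / 280000 m = 2.14×10⁻⁴
On a pressure surface, geostrophic balance gives V_g = (g/f)|∂Z/∂n|:
V_g = 9.81 × 2.14×10⁻⁴ / 6.16×10⁻⁵ = 34.1 m/s
Converting: 34.1 m/s × 3.6 = 120 km/h

120 km/h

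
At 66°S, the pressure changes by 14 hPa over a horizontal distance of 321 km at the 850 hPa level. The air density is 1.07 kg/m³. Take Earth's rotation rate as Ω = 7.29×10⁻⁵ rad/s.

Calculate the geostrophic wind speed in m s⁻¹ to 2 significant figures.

31 m s⁻¹

Coriolis parameter at 66°S:
f = 2Ω sin φ = 2 × 7.29×10⁻⁵ × sin 66° = 1.33×10⁻⁴ s⁻¹
Pressure gradient: |∂P/∂n| = 1400 Pa / 321000 m = 4.36×10⁻³ Pa/m
Geostrophic balance (pressure-gradient force = Coriolis force):
V_g = (1/(fρ)) |∂P/∂n| = 4.36×10⁻³ / (1.33×10⁻⁴ × 1.07) = 30.6 m/s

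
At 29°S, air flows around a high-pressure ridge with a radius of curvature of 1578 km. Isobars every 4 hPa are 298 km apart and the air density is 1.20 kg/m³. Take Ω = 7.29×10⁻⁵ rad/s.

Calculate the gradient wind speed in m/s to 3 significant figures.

19.1 m/s

Coriolis parameter at 29°S:
f = 2Ω sin φ = 2 × 7.29×10⁻⁵ × sin 29° = 7.07×10⁻⁵ s⁻¹
Pressure gradient: |∂P/∂n| = 400 Pa / 298000 m = 1.34×10⁻³ Pa/m
Geostrophic speed: V_g = |∂P/∂n|/(fρ) = 1.34×10⁻³/(7.07×10⁻⁵ × 1.20) = 15.8 m/s
Around a high, pressure-gradient force acts outward with centrifugal, so Coriolis balances both:
fV = (1/ρ)|∂P/∂n| + V²/R  →  V² − fR·V + fR·V_g = 0
With fR = 7.07×10⁻⁵ × 1578×10³ m = 112 m/s:
V = [fR − √((fR)² − 4 fR V_g)]/2 = [112 − √(112² − 4×112×15.8)]/2 = 19.1 m/s
Supergeostrophic (V > V_g = 15.8 m/s), as expected around a high.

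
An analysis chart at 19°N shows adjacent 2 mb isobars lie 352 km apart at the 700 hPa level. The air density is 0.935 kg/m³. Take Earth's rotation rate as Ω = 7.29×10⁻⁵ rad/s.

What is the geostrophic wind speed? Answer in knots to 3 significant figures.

24.9 knots

Coriolis parameter at 19°N:
f = 2Ω sin φ = 2 × 7.29×10⁻⁵ × sin 19° = 4.75×10⁻⁵ s⁻¹
Pressure gradient: |∂P/∂n| = 200 Pa / 352000 m = 5.68×10⁻⁴ Pa/m
Geostrophic balance (pressure-gradient force = Coriolis force):
V_g = (1/(fρ)) |∂P/∂n| = 5.68×10⁻⁴ / (4.75×10⁻⁵ × 0.935) = 12.8 m/s
Converting: 12.8 m/s × 1.944 = 24.9 knots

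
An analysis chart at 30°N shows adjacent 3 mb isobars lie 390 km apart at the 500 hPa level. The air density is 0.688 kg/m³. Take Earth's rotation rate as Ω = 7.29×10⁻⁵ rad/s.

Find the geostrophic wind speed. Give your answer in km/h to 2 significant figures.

Coriolis parameter at 30°N:
f = 2Ω sin φ = 2 × 7.29×10⁻⁵ × sin 30° = 7.29×10⁻⁵ s⁻¹
Pressure gradient: |∂P/∂n| = 300 Pa / 390000 m = 7.69×10⁻⁴ Pa/m
Geostrophic balance (pressure-gradient force = Coriolis force):
V_g = (1/(fρ)) |∂P/∂n| = 7.69×10⁻⁴ / (7.29×10⁻⁵ × 0.688) = 15.3 m/s
Converting: 15.3 m/s × 3.6 = 55 km/h

55 km/h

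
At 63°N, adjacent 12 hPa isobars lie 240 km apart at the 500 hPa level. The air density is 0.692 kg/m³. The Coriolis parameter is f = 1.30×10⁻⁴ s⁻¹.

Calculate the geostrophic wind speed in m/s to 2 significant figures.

56 m/s

Pressure gradient: |∂P/∂n| = 1200 Pa / 240000 m = 5.00×10⁻³ Pa/m
Geostrophic balance (pressure-gradient force = Coriolis force):
V_g = (1/(fρ)) |∂P/∂n| = 5.00×10⁻³ / (1.30×10⁻⁴ × 0.692) = 55.6 m/s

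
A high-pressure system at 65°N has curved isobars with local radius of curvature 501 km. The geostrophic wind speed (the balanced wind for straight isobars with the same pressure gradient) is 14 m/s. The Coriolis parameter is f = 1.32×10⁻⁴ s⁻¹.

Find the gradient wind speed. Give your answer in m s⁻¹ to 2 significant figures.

20 m s⁻¹

Around a high, pressure-gradient force acts outward with centrifugal, so Coriolis balances both:
fV = (1/ρ)|∂P/∂n| + V²/R  →  V² − fR·V + fR·V_g = 0
With fR = 1.32×10⁻⁴ × 501×10³ m = 66.1 m/s:
V = [fR − √((fR)² − 4 fR V_g)]/2 = [66.1 − √(66.1² − 4×66.1×14)]/2 = 20.1 m/s
Supergeostrophic (V > V_g = 14 m/s), as expected around a high.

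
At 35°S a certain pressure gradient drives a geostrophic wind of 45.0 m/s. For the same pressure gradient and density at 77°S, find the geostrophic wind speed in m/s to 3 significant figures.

With the same pressure gradient and density, V_g ∝ 1/f ∝ 1/sin φ.
V₂ = V₁ · sin φ₁ / sin φ₂ = 45.0 × sin 35° / sin 77°
V₂ = 45.0 × 0.5736/0.9744 = 26.5 m/s

26.5 m/s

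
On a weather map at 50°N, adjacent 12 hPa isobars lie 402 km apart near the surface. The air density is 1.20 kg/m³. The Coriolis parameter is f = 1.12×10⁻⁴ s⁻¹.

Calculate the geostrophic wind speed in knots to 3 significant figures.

Pressure gradient: |∂P/∂n| = 1200 Pa / 402000 m = 2.99×10⁻³ Pa/m
Geostrophic balance (pressure-gradient force = Coriolis force):
V_g = (1/(fρ)) |∂P/∂n| = 2.99×10⁻³ / (1.12×10⁻⁴ × 1.20) = 22.2 m/s
Converting: 22.2 m/s × 1.944 = 43.2 knots

43.2 knots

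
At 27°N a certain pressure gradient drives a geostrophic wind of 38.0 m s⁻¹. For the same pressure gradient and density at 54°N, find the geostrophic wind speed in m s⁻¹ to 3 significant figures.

21.3 m s⁻¹

With the same pressure gradient and density, V_g ∝ 1/f ∝ 1/sin φ.
V₂ = V₁ · sin φ₁ / sin φ₂ = 38.0 × sin 27° / sin 54°
V₂ = 38.0 × 0.4540/0.8090 = 21.3 m s⁻¹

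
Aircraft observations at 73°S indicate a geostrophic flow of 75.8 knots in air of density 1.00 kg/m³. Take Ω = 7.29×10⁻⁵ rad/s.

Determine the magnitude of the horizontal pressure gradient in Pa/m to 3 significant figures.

5.44×10⁻³ Pa/m

Coriolis parameter at 73°S:
f = 2Ω sin φ = 2 × 7.29×10⁻⁵ × sin 73° = 1.39×10⁻⁴ s⁻¹
Wind speed in SI: 75.8 knots = 39.0 m/s
Geostrophic balance rearranged: |∂P/∂n| = f ρ V_g
|∂P/∂n| = 1.39×10⁻⁴ × 1.00 × 39.0 = 5.44×10⁻³ Pa/m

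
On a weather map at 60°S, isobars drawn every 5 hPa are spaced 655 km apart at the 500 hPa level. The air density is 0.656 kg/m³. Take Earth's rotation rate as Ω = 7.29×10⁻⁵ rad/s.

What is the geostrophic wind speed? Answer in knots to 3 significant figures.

17.9 knots

Coriolis parameter at 60°S:
f = 2Ω sin φ = 2 × 7.29×10⁻⁵ × sin 60° = 1.26×10⁻⁴ s⁻¹
Pressure gradient: |∂P/∂n| = 500 Pa / 655000 m = 7.63×10⁻⁴ Pa/m
Geostrophic balance (pressure-gradient force = Coriolis force):
V_g = (1/(fρ)) |∂P/∂n| = 7.63×10⁻⁴ / (1.26×10⁻⁴ × 0.656) = 9.22 m/s
Converting: 9.22 m/s × 1.944 = 17.9 knots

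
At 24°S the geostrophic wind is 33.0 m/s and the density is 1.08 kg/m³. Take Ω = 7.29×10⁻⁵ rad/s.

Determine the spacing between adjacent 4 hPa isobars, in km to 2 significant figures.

Coriolis parameter at 24°S:
f = 2Ω sin φ = 2 × 7.29×10⁻⁵ × sin 24° = 5.93×10⁻⁵ s⁻¹
Geostrophic balance rearranged: |∂P/∂n| = f ρ V_g
|∂P/∂n| = 5.93×10⁻⁵ × 1.08 × 33.0 = 2.11×10⁻³ Pa/m
Isobar spacing: Δn = ΔP/|∂P/∂n| = 400 Pa / 2.11×10⁻³ Pa/m = 189257 m ≈ 190 km

190 km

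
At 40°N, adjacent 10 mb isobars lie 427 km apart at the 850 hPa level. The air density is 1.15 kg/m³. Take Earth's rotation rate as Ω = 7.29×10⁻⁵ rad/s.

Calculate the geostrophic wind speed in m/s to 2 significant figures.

22 m/s

Coriolis parameter at 40°N:
f = 2Ω sin φ = 2 × 7.29×10⁻⁵ × sin 40° = 9.37×10⁻⁵ s⁻¹
Pressure gradient: |∂P/∂n| = 1000 Pa / 427000 m = 2.34×10⁻³ Pa/m
Geostrophic balance (pressure-gradient force = Coriolis force):
V_g = (1/(fρ)) |∂P/∂n| = 2.34×10⁻³ / (9.37×10⁻⁵ × 1.15) = 21.7 m/s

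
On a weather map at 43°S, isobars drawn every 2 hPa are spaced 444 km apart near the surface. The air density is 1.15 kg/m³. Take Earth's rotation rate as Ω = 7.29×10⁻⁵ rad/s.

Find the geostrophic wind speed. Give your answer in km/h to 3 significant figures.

14.2 km/h

Coriolis parameter at 43°S:
f = 2Ω sin φ = 2 × 7.29×10⁻⁵ × sin 43° = 9.94×10⁻⁵ s⁻¹
Pressure gradient: |∂P/∂n| = 200 Pa / 444000 m = 4.50×10⁻⁴ Pa/m
Geostrophic balance (pressure-gradient force = Coriolis force):
V_g = (1/(fρ)) |∂P/∂n| = 4.50×10⁻⁴ / (9.94×10⁻⁵ × 1.15) = 3.94 m/s
Converting: 3.94 m/s × 3.6 = 14.2 km/h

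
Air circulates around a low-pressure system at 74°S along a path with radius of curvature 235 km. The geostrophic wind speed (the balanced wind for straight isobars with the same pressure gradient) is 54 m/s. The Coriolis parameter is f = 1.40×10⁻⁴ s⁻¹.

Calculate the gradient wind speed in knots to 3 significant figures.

56.0 knots

Around a low, centrifugal force acts outward with Coriolis, so pressure-gradient force balances both:
(1/ρ)|∂P/∂n| = fV + V²/R  →  V² + fR·V − fR·V_g = 0
With fR = 1.40×10⁻⁴ × 235×10³ m = 32.9 m/s:
V = [−fR + √((fR)² + 4 fR V_g)]/2 = [−32.9 + √(32.9² + 4×32.9×54)]/2 = 28.8 m/s
Subgeostrophic (V < V_g = 54 m/s), as expected around a low.
Converting: 28.8 m/s × 1.944 = 56.0 knots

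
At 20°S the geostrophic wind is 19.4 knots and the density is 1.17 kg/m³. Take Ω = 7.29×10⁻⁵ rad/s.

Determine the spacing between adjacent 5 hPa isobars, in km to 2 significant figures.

Coriolis parameter at 20°S:
f = 2Ω sin φ = 2 × 7.29×10⁻⁵ × sin 20° = 4.99×10⁻⁵ s⁻¹
Wind speed in SI: 19.4 knots = 9.98 m/s
Geostrophic balance rearranged: |∂P/∂n| = f ρ V_g
|∂P/∂n| = 4.99×10⁻⁵ × 1.17 × 9.98 = 5.82×10⁻⁴ Pa/m
Isobar spacing: Δn = ΔP/|∂P/∂n| = 500 Pa / 5.82×10⁻⁴ Pa/m = 858687 m ≈ 860 km

860 km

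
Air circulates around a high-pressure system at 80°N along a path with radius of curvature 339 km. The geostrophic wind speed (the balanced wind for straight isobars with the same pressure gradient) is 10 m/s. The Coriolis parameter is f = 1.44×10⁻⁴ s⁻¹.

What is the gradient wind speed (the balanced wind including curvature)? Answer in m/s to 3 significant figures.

14.0 m/s

Around a high, pressure-gradient force acts outward with centrifugal, so Coriolis balances both:
fV = (1/ρ)|∂P/∂n| + V²/R  →  V² − fR·V + fR·V_g = 0
With fR = 1.44×10⁻⁴ × 339×10³ m = 48.8 m/s:
V = [fR − √((fR)² − 4 fR V_g)]/2 = [48.8 − √(48.8² − 4×48.8×10)]/2 = 14 m/s
Supergeostrophic (V > V_g = 10 m/s), as expected around a high.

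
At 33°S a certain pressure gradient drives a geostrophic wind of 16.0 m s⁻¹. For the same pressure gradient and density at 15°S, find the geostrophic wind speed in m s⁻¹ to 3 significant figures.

33.7 m s⁻¹

With the same pressure gradient and density, V_g ∝ 1/f ∝ 1/sin φ.
V₂ = V₁ · sin φ₁ / sin φ₂ = 16.0 × sin 33° / sin 15°
V₂ = 16.0 × 0.5446/0.2588 = 33.7 m s⁻¹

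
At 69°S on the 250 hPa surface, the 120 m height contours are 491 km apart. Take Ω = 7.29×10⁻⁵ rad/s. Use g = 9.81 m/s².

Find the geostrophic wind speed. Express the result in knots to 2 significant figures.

Coriolis parameter at 69°S:
f = 2Ω sin φ = 2 × 7.29×10⁻⁵ × sin 69° = 1.36×10⁻⁴ s⁻¹
Height gradient: |∂Z/∂n| = 120 m / 491000 m = 2.44×10⁻⁴
On a pressure surface, geostrophic balance gives V_g = (g/f)|∂Z/∂n|:
V_g = 9.81 × 2.44×10⁻⁴ / 1.36×10⁻⁴ = 17.6 m/s
Converting: 17.6 m/s × 1.944 = 34 knots

34 knots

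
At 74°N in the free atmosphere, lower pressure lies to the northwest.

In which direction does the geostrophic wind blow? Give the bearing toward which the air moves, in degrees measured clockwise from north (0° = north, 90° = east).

The pressure-gradient force points toward the northwest (bearing 315°).
Geostrophic balance: in the Northern Hemisphere the Coriolis force deflects motion to the right, so the geostrophic wind blows 90° to the right of the pressure-gradient force (low pressure on the left).
Rotating 315° by 90° clockwise gives 045° — the wind blows toward the northeast.

045°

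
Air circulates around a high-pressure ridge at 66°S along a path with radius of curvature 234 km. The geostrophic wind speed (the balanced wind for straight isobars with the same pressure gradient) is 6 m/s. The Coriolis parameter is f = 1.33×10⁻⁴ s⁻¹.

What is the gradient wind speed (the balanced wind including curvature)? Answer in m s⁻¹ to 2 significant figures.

Around a high, pressure-gradient force acts outward with centrifugal, so Coriolis balances both:
fV = (1/ρ)|∂P/∂n| + V²/R  →  V² − fR·V + fR·V_g = 0
With fR = 1.33×10⁻⁴ × 234×10³ m = 31.1 m/s:
V = [fR − √((fR)² − 4 fR V_g)]/2 = [31.1 − √(31.1² − 4×31.1×6)]/2 = 8.12 m/s
Supergeostrophic (V > V_g = 6 m/s), as expected around a high.

8.1 m s⁻¹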